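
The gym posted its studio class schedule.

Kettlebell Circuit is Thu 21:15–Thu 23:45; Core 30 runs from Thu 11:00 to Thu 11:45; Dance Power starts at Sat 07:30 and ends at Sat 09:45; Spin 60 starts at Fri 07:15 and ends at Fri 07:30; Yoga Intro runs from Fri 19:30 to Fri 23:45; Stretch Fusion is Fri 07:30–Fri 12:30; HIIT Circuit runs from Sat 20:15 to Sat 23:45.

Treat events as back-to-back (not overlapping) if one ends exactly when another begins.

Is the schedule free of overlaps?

Yes

Sorted by start: Core 30, Kettlebell Circuit, Spin 60, Stretch Fusion, Yoga Intro, Dance Power, HIIT Circuit.
Kettlebell Circuit starts after Core 30 ends, so nothing later overlaps Core 30 either.
Spin 60 starts after Kettlebell Circuit ends, so nothing later overlaps Kettlebell Circuit either.
Stretch Fusion starts exactly when Spin 60 ends (back-to-back, no overlap), so nothing later overlaps Spin 60 either.
Yoga Intro starts after Stretch Fusion ends, so nothing later overlaps Stretch Fusion either.
Dance Power starts after Yoga Intro ends, so nothing later overlaps Yoga Intro either.
HIIT Circuit starts after Dance Power ends.
Every pair is clear; the schedule has no overlaps.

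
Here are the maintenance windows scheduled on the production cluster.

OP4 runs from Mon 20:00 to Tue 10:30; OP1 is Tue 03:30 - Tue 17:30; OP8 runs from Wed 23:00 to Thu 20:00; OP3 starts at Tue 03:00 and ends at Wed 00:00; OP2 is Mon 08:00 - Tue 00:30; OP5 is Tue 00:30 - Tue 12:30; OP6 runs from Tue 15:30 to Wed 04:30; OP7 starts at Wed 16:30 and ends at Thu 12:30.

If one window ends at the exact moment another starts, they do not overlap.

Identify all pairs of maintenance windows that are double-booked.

Sorted by start: OP2, OP4, OP5, OP3, OP1, OP6, OP7, OP8.
OP4 starts before OP2 ends → OP2 and OP4 overlap.
OP5 starts exactly when OP2 ends (back-to-back, no overlap), so OP2 has no further overlaps.
OP5 starts before OP4 ends → OP4 and OP5 overlap.
OP3 starts before OP4 ends → OP4 and OP3 overlap.
OP1 starts before OP4 ends → OP4 and OP1 overlap.
OP6 starts after OP4 ends, so OP4 has no further overlaps.
OP3 starts before OP5 ends → OP5 and OP3 overlap.
OP1 starts before OP5 ends → OP5 and OP1 overlap.
OP6 starts after OP5 ends, so OP5 has no further overlaps.
OP1 starts before OP3 ends → OP3 and OP1 overlap.
OP6 starts before OP3 ends → OP3 and OP6 overlap.
OP7 starts after OP3 ends, so OP3 has no further overlaps.
OP6 starts before OP1 ends → OP1 and OP6 overlap.
OP7 starts after OP1 ends, so OP1 has no further overlaps.
OP7 starts after OP6 ends, so OP6 has no further overlaps.
OP8 starts before OP7 ends → OP7 and OP8 overlap.

OP1 & OP3, OP1 & OP4, OP1 & OP5, OP1 & OP6, OP2 & OP4, OP3 & OP4, OP3 & OP5, OP3 & OP6, OP4 & OP5, OP7 & OP8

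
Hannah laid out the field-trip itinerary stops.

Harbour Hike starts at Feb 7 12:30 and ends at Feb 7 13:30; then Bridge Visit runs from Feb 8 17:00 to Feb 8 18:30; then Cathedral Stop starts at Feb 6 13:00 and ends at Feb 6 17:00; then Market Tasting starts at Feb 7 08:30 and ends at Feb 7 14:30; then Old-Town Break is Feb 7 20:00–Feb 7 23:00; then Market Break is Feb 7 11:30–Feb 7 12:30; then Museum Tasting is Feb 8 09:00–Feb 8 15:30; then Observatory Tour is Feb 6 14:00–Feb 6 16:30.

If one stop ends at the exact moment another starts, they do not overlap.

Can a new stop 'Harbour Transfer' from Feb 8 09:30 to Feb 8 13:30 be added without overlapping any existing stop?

Cathedral Stop: ends Feb 6 17:00 at or before Harbour Transfer starts Feb 8 09:30 → clear.
Observatory Tour: ends Feb 6 16:30 at or before Harbour Transfer starts Feb 8 09:30 → clear.
Market Tasting: ends Feb 7 14:30 at or before Harbour Transfer starts Feb 8 09:30 → clear.
Market Break: ends Feb 7 12:30 at or before Harbour Transfer starts Feb 8 09:30 → clear.
Harbour Hike: ends Feb 7 13:30 at or before Harbour Transfer starts Feb 8 09:30 → clear.
Old-Town Break: ends Feb 7 23:00 at or before Harbour Transfer starts Feb 8 09:30 → clear.
Museum Tasting: starts Feb 8 09:00 before Harbour Transfer ends Feb 8 13:30, and ends Feb 8 15:30 after Harbour Transfer starts Feb 8 09:30 → overlap.
Bridge Visit: starts Feb 8 17:00 at or after Harbour Transfer ends Feb 8 13:30 → clear.
Harbour Transfer overlaps Museum Tasting.

No — it overlaps Museum Tasting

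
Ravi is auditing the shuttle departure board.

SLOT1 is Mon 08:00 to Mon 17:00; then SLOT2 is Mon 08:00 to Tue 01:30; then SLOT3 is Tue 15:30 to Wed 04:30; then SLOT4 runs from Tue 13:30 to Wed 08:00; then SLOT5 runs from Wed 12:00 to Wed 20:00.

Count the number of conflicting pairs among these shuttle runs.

Sorted by start: SLOT1, SLOT2, SLOT4, SLOT3, SLOT5.
SLOT2 starts before SLOT1 ends → SLOT1 and SLOT2 overlap.
SLOT4 starts after SLOT1 ends; SLOT1 is clear from here.
SLOT4 starts after SLOT2 ends; SLOT2 is clear from here.
SLOT3 starts before SLOT4 ends → SLOT4 and SLOT3 overlap.
SLOT5 starts after SLOT4 ends.
SLOT5 starts after SLOT3 ends.
Overlapping pairs: SLOT1 & SLOT2, SLOT3 & SLOT4 — 2 in total.

2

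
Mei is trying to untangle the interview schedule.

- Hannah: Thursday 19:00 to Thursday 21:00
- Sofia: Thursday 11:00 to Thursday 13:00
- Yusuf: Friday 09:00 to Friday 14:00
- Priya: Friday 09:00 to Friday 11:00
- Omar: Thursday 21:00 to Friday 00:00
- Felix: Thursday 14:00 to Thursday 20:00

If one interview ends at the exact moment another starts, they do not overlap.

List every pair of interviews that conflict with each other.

Felix & Hannah, Priya & Yusuf

Sorted by start: Sofia, Felix, Hannah, Omar, Yusuf, Priya.
Felix starts after Sofia ends, so Sofia has no further overlaps.
Hannah starts before Felix ends → Felix and Hannah overlap.
Omar starts after Felix ends, so Felix has no further overlaps.
Omar starts exactly when Hannah ends (back-to-back, no overlap), so Hannah has no further overlaps.
Yusuf starts after Omar ends, so Omar has no further overlaps.
Priya starts before Yusuf ends → Yusuf and Priya overlap.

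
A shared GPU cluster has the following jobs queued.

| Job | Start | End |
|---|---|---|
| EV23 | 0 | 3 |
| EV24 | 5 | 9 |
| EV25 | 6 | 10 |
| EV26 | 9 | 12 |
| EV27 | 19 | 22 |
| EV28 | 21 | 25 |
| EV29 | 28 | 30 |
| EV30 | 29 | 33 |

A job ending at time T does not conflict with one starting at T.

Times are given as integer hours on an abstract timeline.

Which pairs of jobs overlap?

Two intervals overlap when each starts before the other ends.
Sorted by start: EV23, EV24, EV25, EV26, EV27, EV28, EV29, EV30.
EV24 starts after EV23 ends; EV23 is clear from here.
EV25 starts before EV24 ends → EV24 and EV25 overlap.
EV26 starts exactly when EV24 ends (back-to-back, no overlap); EV24 is clear from here.
EV26 starts before EV25 ends → EV25 and EV26 overlap.
EV27 starts after EV25 ends; EV25 is clear from here.
EV27 starts after EV26 ends; EV26 is clear from here.
EV28 starts before EV27 ends → EV27 and EV28 overlap.
EV29 starts after EV27 ends; EV27 is clear from here.
EV29 starts after EV28 ends; EV28 is clear from here.
EV30 starts before EV29 ends → EV29 and EV30 overlap.

EV24 & EV25, EV25 & EV26, EV27 & EV28, EV29 & EV30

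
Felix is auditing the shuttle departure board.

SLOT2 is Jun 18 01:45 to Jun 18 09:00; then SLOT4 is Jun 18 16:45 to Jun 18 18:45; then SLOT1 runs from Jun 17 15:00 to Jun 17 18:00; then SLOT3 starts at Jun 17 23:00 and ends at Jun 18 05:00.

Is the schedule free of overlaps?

No

Sorted by start: SLOT1, SLOT3, SLOT2, SLOT4.
SLOT3 starts after SLOT1 ends, so SLOT1 has no further overlaps.
SLOT2 starts before SLOT3 ends → SLOT3 and SLOT2 overlap.
That's a conflict, so the schedule is not conflict-free.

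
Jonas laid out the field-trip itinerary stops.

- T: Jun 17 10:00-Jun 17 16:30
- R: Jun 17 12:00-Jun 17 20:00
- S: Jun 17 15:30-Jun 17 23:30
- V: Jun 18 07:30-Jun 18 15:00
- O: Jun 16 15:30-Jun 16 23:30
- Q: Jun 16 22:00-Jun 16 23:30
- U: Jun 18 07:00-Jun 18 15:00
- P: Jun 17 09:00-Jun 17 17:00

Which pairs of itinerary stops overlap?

Sorted by start: O, Q, P, T, R, S, U, V.
Q starts before O ends → O and Q overlap.
P starts after O ends — done with O.
P starts after Q ends — done with Q.
T starts before P ends → P and T overlap.
R starts before P ends → P and R overlap.
S starts before P ends → P and S overlap.
U starts after P ends — done with P.
R starts before T ends → T and R overlap.
S starts before T ends → T and S overlap.
U starts after T ends — done with T.
S starts before R ends → R and S overlap.
U starts after R ends — done with R.
U starts after S ends — done with S.
V starts before U ends → U and V overlap.

O & Q, P & R, P & S, P & T, R & S, R & T, S & T, U & V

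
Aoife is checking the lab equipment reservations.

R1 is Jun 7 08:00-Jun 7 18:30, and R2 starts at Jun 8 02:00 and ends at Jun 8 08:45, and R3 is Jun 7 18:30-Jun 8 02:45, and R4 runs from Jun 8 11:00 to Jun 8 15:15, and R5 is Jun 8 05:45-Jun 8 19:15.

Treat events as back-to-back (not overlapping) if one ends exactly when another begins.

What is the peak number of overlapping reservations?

2

Walk through starts and ends in time order (an end at T is processed before a start at T):
Jun 7 08:00 start R1 → 1
Jun 7 18:30 end R1 → 0
Jun 7 18:30 start R3 → 1
Jun 8 02:00 start R2 → 2
Jun 8 02:45 end R3 → 1
Jun 8 05:45 start R5 → 2
Jun 8 08:45 end R2 → 1
Jun 8 11:00 start R4 → 2
Jun 8 15:15 end R4 → 1
Jun 8 19:15 end R5 → 0
Peak is 2, at Jun 8 02:00 (R2, R3).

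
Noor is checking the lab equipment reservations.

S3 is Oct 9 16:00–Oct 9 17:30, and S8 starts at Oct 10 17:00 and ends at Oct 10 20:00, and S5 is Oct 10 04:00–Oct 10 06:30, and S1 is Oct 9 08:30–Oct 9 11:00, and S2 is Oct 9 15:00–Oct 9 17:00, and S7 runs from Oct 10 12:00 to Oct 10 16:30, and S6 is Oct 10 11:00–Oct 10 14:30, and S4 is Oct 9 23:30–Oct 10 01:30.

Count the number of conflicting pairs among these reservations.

Sorted by start: S1, S2, S3, S4, S5, S6, S7, S8.
S2 starts after S1 ends, so nothing later overlaps S1 either.
S3 starts before S2 ends → S2 and S3 overlap.
S4 starts after S2 ends, so nothing later overlaps S2 either.
S4 starts after S3 ends, so nothing later overlaps S3 either.
S5 starts after S4 ends, so nothing later overlaps S4 either.
S6 starts after S5 ends, so nothing later overlaps S5 either.
S7 starts before S6 ends → S6 and S7 overlap.
S8 starts after S6 ends.
S8 starts after S7 ends.
Overlapping pairs: S2 & S3, S6 & S7 — 2 in total.

2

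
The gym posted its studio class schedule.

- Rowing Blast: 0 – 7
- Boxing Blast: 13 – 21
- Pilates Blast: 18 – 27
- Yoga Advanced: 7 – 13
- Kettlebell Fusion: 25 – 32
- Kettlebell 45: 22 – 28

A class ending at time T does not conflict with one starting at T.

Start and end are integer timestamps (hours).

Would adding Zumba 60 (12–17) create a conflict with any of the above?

Yes — it overlaps Boxing Blast, Yoga Advanced

Rowing Blast: ends 7 at or before Zumba 60 starts 12 → clear.
Yoga Advanced: starts 7 before Zumba 60 ends 17, and ends 13 after Zumba 60 starts 12 → overlap.
Boxing Blast: starts 13 before Zumba 60 ends 17, and ends 21 after Zumba 60 starts 12 → overlap.
Pilates Blast: starts 18 at or after Zumba 60 ends 17 → clear.
Kettlebell 45: starts 22 at or after Zumba 60 ends 17 → clear.
Kettlebell Fusion: starts 25 at or after Zumba 60 ends 17 → clear.
Zumba 60 overlaps Boxing Blast, Yoga Advanced.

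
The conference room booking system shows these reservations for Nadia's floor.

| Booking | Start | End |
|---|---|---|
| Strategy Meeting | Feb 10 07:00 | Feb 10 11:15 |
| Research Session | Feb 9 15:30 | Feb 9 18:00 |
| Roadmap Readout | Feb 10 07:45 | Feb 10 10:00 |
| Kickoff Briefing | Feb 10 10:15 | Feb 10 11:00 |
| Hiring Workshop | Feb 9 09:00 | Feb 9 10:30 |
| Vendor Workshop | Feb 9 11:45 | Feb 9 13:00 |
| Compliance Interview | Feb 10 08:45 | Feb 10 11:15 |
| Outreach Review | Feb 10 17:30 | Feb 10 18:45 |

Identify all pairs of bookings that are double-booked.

Compliance Interview & Kickoff Briefing, Compliance Interview & Roadmap Readout, Compliance Interview & Strategy Meeting, Kickoff Briefing & Strategy Meeting, Roadmap Readout & Strategy Meeting

Sorted by start: Hiring Workshop, Vendor Workshop, Research Session, Strategy Meeting, Roadmap Readout, Compliance Interview, Kickoff Briefing, Outreach Review.
Vendor Workshop starts after Hiring Workshop ends — done with Hiring Workshop.
Research Session starts after Vendor Workshop ends — done with Vendor Workshop.
Strategy Meeting starts after Research Session ends — done with Research Session.
Roadmap Readout starts before Strategy Meeting ends → Strategy Meeting and Roadmap Readout overlap.
Compliance Interview starts before Strategy Meeting ends → Strategy Meeting and Compliance Interview overlap.
Kickoff Briefing starts before Strategy Meeting ends → Strategy Meeting and Kickoff Briefing overlap.
Outreach Review starts after Strategy Meeting ends.
Compliance Interview starts before Roadmap Readout ends → Roadmap Readout and Compliance Interview overlap.
Kickoff Briefing starts after Roadmap Readout ends — done with Roadmap Readout.
Kickoff Briefing starts before Compliance Interview ends → Compliance Interview and Kickoff Briefing overlap.
Outreach Review starts after Compliance Interview ends.
Outreach Review starts after Kickoff Briefing ends.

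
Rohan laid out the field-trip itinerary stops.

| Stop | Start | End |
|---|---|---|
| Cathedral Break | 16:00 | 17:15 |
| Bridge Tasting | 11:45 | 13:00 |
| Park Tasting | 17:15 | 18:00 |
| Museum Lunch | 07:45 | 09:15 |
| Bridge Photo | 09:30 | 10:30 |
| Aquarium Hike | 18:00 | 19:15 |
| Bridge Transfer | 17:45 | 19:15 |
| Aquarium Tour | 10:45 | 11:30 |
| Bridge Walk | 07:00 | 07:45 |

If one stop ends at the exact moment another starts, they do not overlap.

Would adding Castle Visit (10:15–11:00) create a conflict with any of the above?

Bridge Walk: ends 07:45 at or before Castle Visit starts 10:15 → clear.
Museum Lunch: ends 09:15 at or before Castle Visit starts 10:15 → clear.
Bridge Photo: starts 09:30 before Castle Visit ends 11:00, and ends 10:30 after Castle Visit starts 10:15 → overlap.
Aquarium Tour: starts 10:45 before Castle Visit ends 11:00, and ends 11:30 after Castle Visit starts 10:15 → overlap.
Bridge Tasting: starts 11:45 at or after Castle Visit ends 11:00 → clear.
Cathedral Break: starts 16:00 at or after Castle Visit ends 11:00 → clear.
Park Tasting: starts 17:15 at or after Castle Visit ends 11:00 → clear.
Bridge Transfer: starts 17:45 at or after Castle Visit ends 11:00 → clear.
Aquarium Hike: starts 18:00 at or after Castle Visit ends 11:00 → clear.
Castle Visit overlaps Bridge Photo, Aquarium Tour.

Yes — it overlaps Aquarium Tour, Bridge Photo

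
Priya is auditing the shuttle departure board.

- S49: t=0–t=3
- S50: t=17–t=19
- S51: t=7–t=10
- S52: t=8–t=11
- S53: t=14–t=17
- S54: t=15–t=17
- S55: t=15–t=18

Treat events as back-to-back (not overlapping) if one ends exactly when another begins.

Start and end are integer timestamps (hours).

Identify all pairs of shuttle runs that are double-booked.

S50 & S55, S51 & S52, S53 & S54, S53 & S55, S54 & S55

Check each pair: they overlap iff neither finishes before the other starts.
Sorted by start: S49, S51, S52, S53, S54, S55, S50.
S51 starts after S49 ends, so S49 has no further overlaps.
S52 starts before S51 ends → S51 and S52 overlap.
S53 starts after S51 ends, so S51 has no further overlaps.
S53 starts after S52 ends, so S52 has no further overlaps.
S54 starts before S53 ends → S53 and S54 overlap.
S55 starts before S53 ends → S53 and S55 overlap.
S50 starts exactly when S53 ends (back-to-back, no overlap).
S55 starts before S54 ends → S54 and S55 overlap.
S50 starts exactly when S54 ends (back-to-back, no overlap).
S50 starts before S55 ends → S55 and S50 overlap.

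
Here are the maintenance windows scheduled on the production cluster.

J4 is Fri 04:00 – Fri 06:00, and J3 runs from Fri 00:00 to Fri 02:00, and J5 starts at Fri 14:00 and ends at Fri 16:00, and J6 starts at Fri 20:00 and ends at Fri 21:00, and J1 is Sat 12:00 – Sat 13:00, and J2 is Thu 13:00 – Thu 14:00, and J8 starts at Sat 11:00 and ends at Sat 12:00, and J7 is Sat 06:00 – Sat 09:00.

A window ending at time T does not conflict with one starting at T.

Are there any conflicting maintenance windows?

No

Sorted by start: J2, J3, J4, J5, J6, J7, J8, J1.
J3 starts after J2 ends, so J2 has no further overlaps.
J4 starts after J3 ends, so J3 has no further overlaps.
J5 starts after J4 ends, so J4 has no further overlaps.
J6 starts after J5 ends, so J5 has no further overlaps.
J7 starts after J6 ends, so J6 has no further overlaps.
J8 starts after J7 ends, so J7 has no further overlaps.
J1 starts exactly when J8 ends (back-to-back, no overlap).
Every pair is clear; the schedule has no overlaps.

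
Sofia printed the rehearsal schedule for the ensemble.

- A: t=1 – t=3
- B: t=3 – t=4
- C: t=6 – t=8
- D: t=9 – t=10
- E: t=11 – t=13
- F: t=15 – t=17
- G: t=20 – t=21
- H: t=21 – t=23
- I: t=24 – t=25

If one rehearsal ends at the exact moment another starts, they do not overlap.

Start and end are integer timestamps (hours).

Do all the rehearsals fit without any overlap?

Sorted by start: A, B, C, D, E, F, G, H, I.
B starts exactly when A ends (back-to-back, no overlap), so A has no further overlaps.
C starts after B ends, so B has no further overlaps.
D starts after C ends, so C has no further overlaps.
E starts after D ends, so D has no further overlaps.
F starts after E ends, so E has no further overlaps.
G starts after F ends, so F has no further overlaps.
H starts exactly when G ends (back-to-back, no overlap), so G has no further overlaps.
I starts after H ends.
Every pair is clear; the schedule has no overlaps.

Yes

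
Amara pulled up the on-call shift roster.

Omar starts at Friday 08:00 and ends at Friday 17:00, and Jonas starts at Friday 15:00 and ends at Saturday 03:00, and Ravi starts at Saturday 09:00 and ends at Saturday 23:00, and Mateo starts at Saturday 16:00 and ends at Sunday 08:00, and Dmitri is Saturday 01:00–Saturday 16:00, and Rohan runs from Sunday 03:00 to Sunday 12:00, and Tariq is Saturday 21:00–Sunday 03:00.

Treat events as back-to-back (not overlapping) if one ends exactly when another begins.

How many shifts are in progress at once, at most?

3

Walk through starts and ends in time order (an end at T is processed before a start at T):
Friday 08:00 start Omar → 1
Friday 15:00 start Jonas → 2
Friday 17:00 end Omar → 1
Saturday 01:00 start Dmitri → 2
Saturday 03:00 end Jonas → 1
Saturday 09:00 start Ravi → 2
Saturday 16:00 end Dmitri → 1
Saturday 16:00 start Mateo → 2
Saturday 21:00 start Tariq → 3
Saturday 23:00 end Ravi → 2
Sunday 03:00 end Tariq → 1
Sunday 03:00 start Rohan → 2
Sunday 08:00 end Mateo → 1
Sunday 12:00 end Rohan → 0
Peak is 3, at Saturday 21:00 (Mateo, Ravi, Tariq).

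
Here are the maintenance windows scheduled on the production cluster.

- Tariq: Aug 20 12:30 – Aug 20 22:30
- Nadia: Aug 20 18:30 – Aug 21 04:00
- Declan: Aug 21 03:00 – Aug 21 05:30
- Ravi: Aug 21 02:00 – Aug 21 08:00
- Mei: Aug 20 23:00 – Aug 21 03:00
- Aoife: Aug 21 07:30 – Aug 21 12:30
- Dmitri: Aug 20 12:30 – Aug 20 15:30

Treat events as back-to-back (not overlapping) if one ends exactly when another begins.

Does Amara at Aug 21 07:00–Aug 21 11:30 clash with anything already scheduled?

Dmitri: ends Aug 20 15:30 at or before Amara starts Aug 21 07:00 → clear.
Tariq: ends Aug 20 22:30 at or before Amara starts Aug 21 07:00 → clear.
Nadia: ends Aug 21 04:00 at or before Amara starts Aug 21 07:00 → clear.
Mei: ends Aug 21 03:00 at or before Amara starts Aug 21 07:00 → clear.
Ravi: starts Aug 21 02:00 before Amara ends Aug 21 11:30, and ends Aug 21 08:00 after Amara starts Aug 21 07:00 → overlap.
Declan: ends Aug 21 05:30 at or before Amara starts Aug 21 07:00 → clear.
Aoife: starts Aug 21 07:30 before Amara ends Aug 21 11:30, and ends Aug 21 12:30 after Amara starts Aug 21 07:00 → overlap.
Amara overlaps Ravi, Aoife.

Yes — it overlaps Aoife, Ravi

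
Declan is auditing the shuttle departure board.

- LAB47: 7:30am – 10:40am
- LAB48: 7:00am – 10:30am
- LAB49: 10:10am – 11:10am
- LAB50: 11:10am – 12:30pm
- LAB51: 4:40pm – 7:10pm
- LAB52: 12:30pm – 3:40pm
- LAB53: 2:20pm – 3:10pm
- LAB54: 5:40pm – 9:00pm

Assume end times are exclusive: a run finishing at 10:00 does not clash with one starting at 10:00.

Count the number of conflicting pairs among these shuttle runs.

5

Sorted by start: LAB48, LAB47, LAB49, LAB50, LAB52, LAB53, LAB51, LAB54.
LAB47 starts before LAB48 ends → LAB48 and LAB47 overlap.
LAB49 starts before LAB48 ends → LAB48 and LAB49 overlap.
LAB50 starts after LAB48 ends, so LAB48 has no further overlaps.
LAB49 starts before LAB47 ends → LAB47 and LAB49 overlap.
LAB50 starts after LAB47 ends, so LAB47 has no further overlaps.
LAB50 starts exactly when LAB49 ends (back-to-back, no overlap), so LAB49 has no further overlaps.
LAB52 starts exactly when LAB50 ends (back-to-back, no overlap), so LAB50 has no further overlaps.
LAB53 starts before LAB52 ends → LAB52 and LAB53 overlap.
LAB51 starts after LAB52 ends, so LAB52 has no further overlaps.
LAB51 starts after LAB53 ends, so LAB53 has no further overlaps.
LAB54 starts before LAB51 ends → LAB51 and LAB54 overlap.
Overlapping pairs: LAB47 & LAB48, LAB47 & LAB49, LAB48 & LAB49, LAB51 & LAB54, LAB52 & LAB53 — 5 in total.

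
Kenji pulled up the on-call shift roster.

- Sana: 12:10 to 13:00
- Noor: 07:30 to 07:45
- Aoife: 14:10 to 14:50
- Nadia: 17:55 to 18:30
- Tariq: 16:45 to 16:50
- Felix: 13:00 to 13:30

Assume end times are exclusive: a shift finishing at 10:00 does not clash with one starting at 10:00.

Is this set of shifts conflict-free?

Yes

Sorted by start: Noor, Sana, Felix, Aoife, Tariq, Nadia.
Sana starts after Noor ends, so nothing later overlaps Noor either.
Felix starts exactly when Sana ends (back-to-back, no overlap), so nothing later overlaps Sana either.
Aoife starts after Felix ends, so nothing later overlaps Felix either.
Tariq starts after Aoife ends, so nothing later overlaps Aoife either.
Nadia starts after Tariq ends.
Every pair is clear; the schedule has no overlaps.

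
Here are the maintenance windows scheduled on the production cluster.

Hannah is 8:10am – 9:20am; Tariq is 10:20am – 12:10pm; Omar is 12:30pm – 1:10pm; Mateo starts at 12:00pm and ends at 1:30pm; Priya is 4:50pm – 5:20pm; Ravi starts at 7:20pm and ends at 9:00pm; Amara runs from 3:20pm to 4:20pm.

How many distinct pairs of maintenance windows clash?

2

Sorted by start: Hannah, Tariq, Mateo, Omar, Amara, Priya, Ravi.
Tariq starts after Hannah ends — done with Hannah.
Mateo starts before Tariq ends → Tariq and Mateo overlap.
Omar starts after Tariq ends — done with Tariq.
Omar starts before Mateo ends → Mateo and Omar overlap.
Amara starts after Mateo ends — done with Mateo.
Amara starts after Omar ends — done with Omar.
Priya starts after Amara ends — done with Amara.
Ravi starts after Priya ends.
Overlapping pairs: Mateo & Omar, Mateo & Tariq — 2 in total.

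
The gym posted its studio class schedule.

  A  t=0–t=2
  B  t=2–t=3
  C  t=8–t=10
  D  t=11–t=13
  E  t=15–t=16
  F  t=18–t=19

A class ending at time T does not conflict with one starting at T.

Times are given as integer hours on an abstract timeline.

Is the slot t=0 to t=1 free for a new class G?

No — it overlaps A

A: starts t=0 before G ends t=1, and ends t=2 after G starts t=0 → overlap.
B: starts t=2 at or after G ends t=1 → clear.
C: starts t=8 at or after G ends t=1 → clear.
D: starts t=11 at or after G ends t=1 → clear.
E: starts t=15 at or after G ends t=1 → clear.
F: starts t=18 at or after G ends t=1 → clear.
G overlaps A.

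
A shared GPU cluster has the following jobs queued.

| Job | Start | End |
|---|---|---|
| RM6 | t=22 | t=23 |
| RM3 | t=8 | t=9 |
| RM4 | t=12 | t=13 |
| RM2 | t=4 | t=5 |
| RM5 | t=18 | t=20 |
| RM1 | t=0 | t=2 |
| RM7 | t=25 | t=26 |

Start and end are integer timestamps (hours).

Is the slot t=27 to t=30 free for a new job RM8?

Yes — the slot is free

RM1: ends t=2 at or before RM8 starts t=27 → clear.
RM2: ends t=5 at or before RM8 starts t=27 → clear.
RM3: ends t=9 at or before RM8 starts t=27 → clear.
RM4: ends t=13 at or before RM8 starts t=27 → clear.
RM5: ends t=20 at or before RM8 starts t=27 → clear.
RM6: ends t=23 at or before RM8 starts t=27 → clear.
RM7: ends t=26 at or before RM8 starts t=27 → clear.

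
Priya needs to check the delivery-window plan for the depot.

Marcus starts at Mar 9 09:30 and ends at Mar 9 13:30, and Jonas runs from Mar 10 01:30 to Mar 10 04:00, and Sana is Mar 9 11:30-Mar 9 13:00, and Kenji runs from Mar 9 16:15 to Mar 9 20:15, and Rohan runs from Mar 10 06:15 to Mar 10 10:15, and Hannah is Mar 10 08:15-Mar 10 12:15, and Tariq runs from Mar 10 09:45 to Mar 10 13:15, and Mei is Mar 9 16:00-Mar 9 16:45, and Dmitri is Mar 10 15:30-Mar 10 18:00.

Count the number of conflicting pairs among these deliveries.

5

Sorted by start: Marcus, Sana, Mei, Kenji, Jonas, Rohan, Hannah, Tariq, Dmitri.
Sana starts before Marcus ends → Marcus and Sana overlap.
Mei starts after Marcus ends; Marcus is clear from here.
Mei starts after Sana ends; Sana is clear from here.
Kenji starts before Mei ends → Mei and Kenji overlap.
Jonas starts after Mei ends; Mei is clear from here.
Jonas starts after Kenji ends; Kenji is clear from here.
Rohan starts after Jonas ends; Jonas is clear from here.
Hannah starts before Rohan ends → Rohan and Hannah overlap.
Tariq starts before Rohan ends → Rohan and Tariq overlap.
Dmitri starts after Rohan ends.
Tariq starts before Hannah ends → Hannah and Tariq overlap.
Dmitri starts after Hannah ends.
Dmitri starts after Tariq ends.
Overlapping pairs: Hannah & Rohan, Hannah & Tariq, Kenji & Mei, Marcus & Sana, Rohan & Tariq — 5 in total.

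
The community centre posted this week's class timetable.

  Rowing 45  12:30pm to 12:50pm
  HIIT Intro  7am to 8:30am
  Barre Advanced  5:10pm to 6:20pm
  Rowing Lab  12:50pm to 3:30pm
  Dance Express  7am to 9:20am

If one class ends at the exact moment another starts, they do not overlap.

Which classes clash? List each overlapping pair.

Dance Express & HIIT Intro

Sorted by start: Dance Express, HIIT Intro, Rowing 45, Rowing Lab, Barre Advanced.
HIIT Intro starts before Dance Express ends → Dance Express and HIIT Intro overlap.
Rowing 45 starts after Dance Express ends — done with Dance Express.
Rowing 45 starts after HIIT Intro ends — done with HIIT Intro.
Rowing Lab starts exactly when Rowing 45 ends (back-to-back, no overlap) — done with Rowing 45.
Barre Advanced starts after Rowing Lab ends.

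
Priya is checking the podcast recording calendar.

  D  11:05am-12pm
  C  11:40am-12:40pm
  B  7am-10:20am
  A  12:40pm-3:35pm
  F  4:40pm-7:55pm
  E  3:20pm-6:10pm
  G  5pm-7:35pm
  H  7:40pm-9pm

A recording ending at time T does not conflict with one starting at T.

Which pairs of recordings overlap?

A & E, C & D, E & F, E & G, F & G, F & H

Two intervals overlap when each starts before the other ends.
Sorted by start: B, D, C, A, E, F, G, H.
D starts after B ends, so B has no further overlaps.
C starts before D ends → D and C overlap.
A starts after D ends, so D has no further overlaps.
A starts exactly when C ends (back-to-back, no overlap), so C has no further overlaps.
E starts before A ends → A and E overlap.
F starts after A ends, so A has no further overlaps.
F starts before E ends → E and F overlap.
G starts before E ends → E and G overlap.
H starts after E ends.
G starts before F ends → F and G overlap.
H starts before F ends → F and H overlap.
H starts after G ends.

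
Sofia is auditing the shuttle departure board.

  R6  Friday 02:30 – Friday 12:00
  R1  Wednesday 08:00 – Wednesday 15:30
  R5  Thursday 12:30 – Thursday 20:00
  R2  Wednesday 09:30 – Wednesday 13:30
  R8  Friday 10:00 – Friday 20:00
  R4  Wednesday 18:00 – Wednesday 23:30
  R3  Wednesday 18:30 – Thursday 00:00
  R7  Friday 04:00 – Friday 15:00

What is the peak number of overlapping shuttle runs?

Walk through starts and ends in time order (an end at T is processed before a start at T):
Wednesday 08:00 start R1 → 1
Wednesday 09:30 start R2 → 2
Wednesday 13:30 end R2 → 1
Wednesday 15:30 end R1 → 0
Wednesday 18:00 start R4 → 1
Wednesday 18:30 start R3 → 2
Wednesday 23:30 end R4 → 1
Thursday 00:00 end R3 → 0
Thursday 12:30 start R5 → 1
Thursday 20:00 end R5 → 0
Friday 02:30 start R6 → 1
Friday 04:00 start R7 → 2
Friday 10:00 start R8 → 3
Friday 12:00 end R6 → 2
Friday 15:00 end R7 → 1
Friday 20:00 end R8 → 0
Peak is 3, at Friday 10:00 (R6, R7, R8).

3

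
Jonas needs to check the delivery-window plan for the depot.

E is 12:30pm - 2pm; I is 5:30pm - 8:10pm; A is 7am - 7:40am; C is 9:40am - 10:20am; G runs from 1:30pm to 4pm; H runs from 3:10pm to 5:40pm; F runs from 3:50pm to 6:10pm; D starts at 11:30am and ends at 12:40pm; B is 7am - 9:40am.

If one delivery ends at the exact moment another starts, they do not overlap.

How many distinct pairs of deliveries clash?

8

Sorted by start: A, B, C, D, E, G, H, F, I.
B starts before A ends → A and B overlap.
C starts after A ends — done with A.
C starts exactly when B ends (back-to-back, no overlap) — done with B.
D starts after C ends — done with C.
E starts before D ends → D and E overlap.
G starts after D ends — done with D.
G starts before E ends → E and G overlap.
H starts after E ends — done with E.
H starts before G ends → G and H overlap.
F starts before G ends → G and F overlap.
I starts after G ends.
F starts before H ends → H and F overlap.
I starts before H ends → H and I overlap.
I starts before F ends → F and I overlap.
Overlapping pairs: A & B, D & E, E & G, F & G, F & H, F & I, G & H, H & I — 8 in total.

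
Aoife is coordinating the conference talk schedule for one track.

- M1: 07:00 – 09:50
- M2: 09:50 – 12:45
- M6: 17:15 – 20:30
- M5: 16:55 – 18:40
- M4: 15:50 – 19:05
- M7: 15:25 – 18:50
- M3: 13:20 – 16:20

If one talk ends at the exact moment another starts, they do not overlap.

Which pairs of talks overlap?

Sorted by start: M1, M2, M3, M7, M4, M5, M6.
M2 starts exactly when M1 ends (back-to-back, no overlap), so M1 has no further overlaps.
M3 starts after M2 ends, so M2 has no further overlaps.
M7 starts before M3 ends → M3 and M7 overlap.
M4 starts before M3 ends → M3 and M4 overlap.
M5 starts after M3 ends, so M3 has no further overlaps.
M4 starts before M7 ends → M7 and M4 overlap.
M5 starts before M7 ends → M7 and M5 overlap.
M6 starts before M7 ends → M7 and M6 overlap.
M5 starts before M4 ends → M4 and M5 overlap.
M6 starts before M4 ends → M4 and M6 overlap.
M6 starts before M5 ends → M5 and M6 overlap.

M3 & M4, M3 & M7, M4 & M5, M4 & M6, M4 & M7, M5 & M6, M5 & M7, M6 & M7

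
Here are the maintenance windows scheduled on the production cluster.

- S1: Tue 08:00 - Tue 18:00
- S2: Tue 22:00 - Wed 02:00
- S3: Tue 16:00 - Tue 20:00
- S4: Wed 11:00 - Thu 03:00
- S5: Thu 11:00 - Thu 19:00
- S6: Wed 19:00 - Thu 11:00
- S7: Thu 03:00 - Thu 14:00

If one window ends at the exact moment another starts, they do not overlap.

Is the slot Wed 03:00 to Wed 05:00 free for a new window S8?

S1: ends Tue 18:00 at or before S8 starts Wed 03:00 → clear.
S3: ends Tue 20:00 at or before S8 starts Wed 03:00 → clear.
S2: ends Wed 02:00 at or before S8 starts Wed 03:00 → clear.
S4: starts Wed 11:00 at or after S8 ends Wed 05:00 → clear.
S6: starts Wed 19:00 at or after S8 ends Wed 05:00 → clear.
S7: starts Thu 03:00 at or after S8 ends Wed 05:00 → clear.
S5: starts Thu 11:00 at or after S8 ends Wed 05:00 → clear.

Yes — the slot is free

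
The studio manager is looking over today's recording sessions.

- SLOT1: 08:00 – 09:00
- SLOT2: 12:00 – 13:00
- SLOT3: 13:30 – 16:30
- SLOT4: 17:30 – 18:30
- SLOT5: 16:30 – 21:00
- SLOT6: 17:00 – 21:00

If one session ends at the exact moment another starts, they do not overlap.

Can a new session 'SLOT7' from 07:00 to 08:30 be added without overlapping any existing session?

No — it overlaps SLOT1

SLOT1: starts 08:00 before SLOT7 ends 08:30, and ends 09:00 after SLOT7 starts 07:00 → overlap.
SLOT2: starts 12:00 at or after SLOT7 ends 08:30 → clear.
SLOT3: starts 13:30 at or after SLOT7 ends 08:30 → clear.
SLOT5: starts 16:30 at or after SLOT7 ends 08:30 → clear.
SLOT6: starts 17:00 at or after SLOT7 ends 08:30 → clear.
SLOT4: starts 17:30 at or after SLOT7 ends 08:30 → clear.
SLOT7 overlaps SLOT1.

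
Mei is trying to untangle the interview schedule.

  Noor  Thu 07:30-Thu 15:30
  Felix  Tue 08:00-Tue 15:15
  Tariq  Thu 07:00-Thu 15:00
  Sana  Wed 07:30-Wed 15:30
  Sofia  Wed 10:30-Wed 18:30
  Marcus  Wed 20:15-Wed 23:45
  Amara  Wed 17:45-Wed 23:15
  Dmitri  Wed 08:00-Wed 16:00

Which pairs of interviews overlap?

Sorted by start: Felix, Sana, Dmitri, Sofia, Amara, Marcus, Tariq, Noor.
Sana starts after Felix ends, so nothing later overlaps Felix either.
Dmitri starts before Sana ends → Sana and Dmitri overlap.
Sofia starts before Sana ends → Sana and Sofia overlap.
Amara starts after Sana ends, so nothing later overlaps Sana either.
Sofia starts before Dmitri ends → Dmitri and Sofia overlap.
Amara starts after Dmitri ends, so nothing later overlaps Dmitri either.
Amara starts before Sofia ends → Sofia and Amara overlap.
Marcus starts after Sofia ends, so nothing later overlaps Sofia either.
Marcus starts before Amara ends → Amara and Marcus overlap.
Tariq starts after Amara ends, so nothing later overlaps Amara either.
Tariq starts after Marcus ends, so nothing later overlaps Marcus either.
Noor starts before Tariq ends → Tariq and Noor overlap.

Amara & Marcus, Amara & Sofia, Dmitri & Sana, Dmitri & Sofia, Noor & Tariq, Sana & Sofia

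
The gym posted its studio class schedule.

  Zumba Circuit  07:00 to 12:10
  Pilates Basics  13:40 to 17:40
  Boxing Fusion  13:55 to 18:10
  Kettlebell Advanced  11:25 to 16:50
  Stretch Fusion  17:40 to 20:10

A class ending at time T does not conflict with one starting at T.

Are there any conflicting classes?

Two intervals overlap when each starts before the other ends.
Sorted by start: Zumba Circuit, Kettlebell Advanced, Pilates Basics, Boxing Fusion, Stretch Fusion.
Kettlebell Advanced starts before Zumba Circuit ends → Zumba Circuit and Kettlebell Advanced overlap.
That's a conflict, so the schedule is not conflict-free.

Yes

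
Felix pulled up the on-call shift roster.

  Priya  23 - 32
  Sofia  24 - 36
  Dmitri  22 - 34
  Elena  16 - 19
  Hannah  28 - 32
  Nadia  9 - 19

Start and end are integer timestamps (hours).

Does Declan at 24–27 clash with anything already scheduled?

Yes — it overlaps Dmitri, Priya, Sofia

Nadia: ends 19 at or before Declan starts 24 → clear.
Elena: ends 19 at or before Declan starts 24 → clear.
Dmitri: starts 22 before Declan ends 27, and ends 34 after Declan starts 24 → overlap.
Priya: starts 23 before Declan ends 27, and ends 32 after Declan starts 24 → overlap.
Sofia: starts 24 before Declan ends 27, and ends 36 after Declan starts 24 → overlap.
Hannah: starts 28 at or after Declan ends 27 → clear.
Declan overlaps Priya, Dmitri, Sofia.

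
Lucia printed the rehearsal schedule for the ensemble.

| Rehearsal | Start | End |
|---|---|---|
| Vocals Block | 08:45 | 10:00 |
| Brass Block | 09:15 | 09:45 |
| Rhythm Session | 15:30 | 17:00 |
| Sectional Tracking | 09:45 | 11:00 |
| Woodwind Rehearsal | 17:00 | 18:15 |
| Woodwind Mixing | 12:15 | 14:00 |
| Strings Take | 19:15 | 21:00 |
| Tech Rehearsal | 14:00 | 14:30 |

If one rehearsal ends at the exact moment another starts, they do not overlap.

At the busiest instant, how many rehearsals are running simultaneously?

2

Walk through starts and ends in time order (an end at T is processed before a start at T):
08:45 start Vocals Block → 1
09:15 start Brass Block → 2
09:45 end Brass Block → 1
09:45 start Sectional Tracking → 2
10:00 end Vocals Block → 1
11:00 end Sectional Tracking → 0
12:15 start Woodwind Mixing → 1
14:00 end Woodwind Mixing → 0
14:00 start Tech Rehearsal → 1
14:30 end Tech Rehearsal → 0
15:30 start Rhythm Session → 1
17:00 end Rhythm Session → 0
17:00 start Woodwind Rehearsal → 1
18:15 end Woodwind Rehearsal → 0
19:15 start Strings Take → 1
21:00 end Strings Take → 0
Peak is 2, at 09:15 (Brass Block, Vocals Block).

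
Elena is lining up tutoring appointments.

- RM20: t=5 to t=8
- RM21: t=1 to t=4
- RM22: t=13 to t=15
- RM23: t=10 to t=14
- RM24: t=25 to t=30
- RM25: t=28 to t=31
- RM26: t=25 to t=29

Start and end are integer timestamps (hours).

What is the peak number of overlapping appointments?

3

Sort all start/end points and keep a running count:
t=1 start RM21 → 1
t=4 end RM21 → 0
t=5 start RM20 → 1
t=8 end RM20 → 0
t=10 start RM23 → 1
t=13 start RM22 → 2
t=14 end RM23 → 1
t=15 end RM22 → 0
t=25 start RM24 → 1
t=25 start RM26 → 2
t=28 start RM25 → 3
t=29 end RM26 → 2
t=30 end RM24 → 1
t=31 end RM25 → 0
Peak is 3, at t=28 (RM24, RM25, RM26).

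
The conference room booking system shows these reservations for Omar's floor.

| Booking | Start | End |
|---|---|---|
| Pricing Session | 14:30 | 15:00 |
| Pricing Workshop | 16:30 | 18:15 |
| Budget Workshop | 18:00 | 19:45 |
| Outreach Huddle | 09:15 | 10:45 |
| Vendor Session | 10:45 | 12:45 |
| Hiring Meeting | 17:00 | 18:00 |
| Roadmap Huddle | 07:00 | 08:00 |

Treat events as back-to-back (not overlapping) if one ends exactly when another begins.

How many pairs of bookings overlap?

2

Sorted by start: Roadmap Huddle, Outreach Huddle, Vendor Session, Pricing Session, Pricing Workshop, Hiring Meeting, Budget Workshop.
Outreach Huddle starts after Roadmap Huddle ends, so Roadmap Huddle has no further overlaps.
Vendor Session starts exactly when Outreach Huddle ends (back-to-back, no overlap), so Outreach Huddle has no further overlaps.
Pricing Session starts after Vendor Session ends, so Vendor Session has no further overlaps.
Pricing Workshop starts after Pricing Session ends, so Pricing Session has no further overlaps.
Hiring Meeting starts before Pricing Workshop ends → Pricing Workshop and Hiring Meeting overlap.
Budget Workshop starts before Pricing Workshop ends → Pricing Workshop and Budget Workshop overlap.
Budget Workshop starts exactly when Hiring Meeting ends (back-to-back, no overlap).
Overlapping pairs: Budget Workshop & Pricing Workshop, Hiring Meeting & Pricing Workshop — 2 in total.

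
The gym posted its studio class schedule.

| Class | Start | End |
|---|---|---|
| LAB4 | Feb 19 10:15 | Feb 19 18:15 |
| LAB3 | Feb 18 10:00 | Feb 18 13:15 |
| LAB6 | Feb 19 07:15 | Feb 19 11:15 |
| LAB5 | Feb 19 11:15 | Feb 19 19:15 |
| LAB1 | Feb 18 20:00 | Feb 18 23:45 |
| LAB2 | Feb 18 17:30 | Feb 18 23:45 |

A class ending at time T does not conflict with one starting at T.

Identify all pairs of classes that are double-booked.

Sorted by start: LAB3, LAB2, LAB1, LAB6, LAB4, LAB5.
LAB2 starts after LAB3 ends; LAB3 is clear from here.
LAB1 starts before LAB2 ends → LAB2 and LAB1 overlap.
LAB6 starts after LAB2 ends; LAB2 is clear from here.
LAB6 starts after LAB1 ends; LAB1 is clear from here.
LAB4 starts before LAB6 ends → LAB6 and LAB4 overlap.
LAB5 starts exactly when LAB6 ends (back-to-back, no overlap).
LAB5 starts before LAB4 ends → LAB4 and LAB5 overlap.

LAB1 & LAB2, LAB4 & LAB5, LAB4 & LAB6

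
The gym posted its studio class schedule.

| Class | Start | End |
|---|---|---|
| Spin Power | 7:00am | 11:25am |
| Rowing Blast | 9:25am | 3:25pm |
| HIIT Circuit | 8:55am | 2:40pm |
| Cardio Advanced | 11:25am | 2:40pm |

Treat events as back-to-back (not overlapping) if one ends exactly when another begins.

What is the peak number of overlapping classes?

3

Sweep the timeline, counting +1 at each start and −1 at each end (ends before starts at a tie):
7:00am start Spin Power → 1
8:55am start HIIT Circuit → 2
9:25am start Rowing Blast → 3
11:25am end Spin Power → 2
11:25am start Cardio Advanced → 3
2:40pm end Cardio Advanced → 2
2:40pm end HIIT Circuit → 1
3:25pm end Rowing Blast → 0
Peak is 3, at 9:25am (HIIT Circuit, Rowing Blast, Spin Power).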